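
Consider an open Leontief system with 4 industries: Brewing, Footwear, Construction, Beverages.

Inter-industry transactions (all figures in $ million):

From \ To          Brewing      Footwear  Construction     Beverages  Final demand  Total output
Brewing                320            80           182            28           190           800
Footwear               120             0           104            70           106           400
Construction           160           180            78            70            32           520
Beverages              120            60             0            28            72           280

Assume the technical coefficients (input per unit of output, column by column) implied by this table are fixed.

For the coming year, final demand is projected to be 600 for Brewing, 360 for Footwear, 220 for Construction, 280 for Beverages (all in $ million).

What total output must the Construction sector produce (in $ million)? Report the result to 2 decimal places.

Technical coefficients a_ij = z_ij / X_j:
  a_11 = 320/800 = 0.40, a_21 = 120/800 = 0.15, a_31 = 160/800 = 0.20, a_41 = 120/800 = 0.15
  a_12 = 80/400 = 0.20, a_22 = 0/400 = 0.00, a_32 = 180/400 = 0.45, a_42 = 60/400 = 0.15
  a_13 = 182/520 = 0.35, a_23 = 104/520 = 0.20, a_33 = 78/520 = 0.15, a_43 = 0/520 = 0.00
  a_14 = 28/280 = 0.10, a_24 = 70/280 = 0.25, a_34 = 70/280 = 0.25, a_44 = 28/280 = 0.10
I − A =
  [   0.60    -0.20    -0.35    -0.10]
  [  -0.15     1.00    -0.20    -0.25]
  [  -0.20    -0.45     0.85    -0.25]
  [  -0.15    -0.15     0.00     0.90]
Compute the cofactors C_ij = (−1)^(i+j)·(3×3 minor ij) of I−A; the adjugate is their transpose:
adj(I−A) = Cᵀ =
  [ 0.644625   0.320625   0.340875   0.255375]
  [ 0.190125   0.370125   0.165375   0.169875]
  [ 0.293250   0.305250   0.465750   0.246750]
  [ 0.139125   0.115125   0.084375   0.328875]
det(I−A) = Σ_j (I−A)_1j·C_1j = (0.60)(0.644625) + (-0.20)(0.190125) + (-0.35)(0.293250) + (-0.10)(0.139125) = 0.2322
(I − A)⁻¹ = adj(I−A) / det(I−A) ≈
  [   2.7762     1.3808     1.4680     1.0998]
  [   0.8188     1.5940     0.7122     0.7316]
  [   1.2629     1.3146     2.0058     1.0627]
  [   0.5992     0.4958     0.3634     1.4163]
x = (I − A)⁻¹ d = adj(I−A)·d / det(I−A), with det(I−A) = 0.2322:
  x_1 = (0.644625·600 + 0.320625·360 + 0.340875·220 + 0.255375·280) / 0.2322 = 648.6975 / 0.2322 ≈ 2793.70
  x_2 = (0.190125·600 + 0.370125·360 + 0.165375·220 + 0.169875·280) / 0.2322 = 331.2675 / 0.2322 ≈ 1426.65
  x_3 = (0.293250·600 + 0.305250·360 + 0.465750·220 + 0.246750·280) / 0.2322 = 457.395 / 0.2322 ≈ 1969.83
  x_4 = (0.139125·600 + 0.115125·360 + 0.084375·220 + 0.328875·280) / 0.2322 = 235.5675 / 0.2322 ≈ 1014.50

x_3 = 1969.83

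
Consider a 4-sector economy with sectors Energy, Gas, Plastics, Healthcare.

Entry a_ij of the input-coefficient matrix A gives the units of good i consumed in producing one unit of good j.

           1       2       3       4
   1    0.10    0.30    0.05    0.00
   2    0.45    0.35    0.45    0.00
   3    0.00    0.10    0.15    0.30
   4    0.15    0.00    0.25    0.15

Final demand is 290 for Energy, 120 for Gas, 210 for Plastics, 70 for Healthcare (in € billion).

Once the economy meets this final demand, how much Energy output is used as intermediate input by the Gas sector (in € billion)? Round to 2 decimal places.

z_12 = 297.35

I − A =
  [   0.90    -0.30    -0.05     0.00]
  [  -0.45     0.65    -0.45     0.00]
  [   0.00    -0.10     0.85    -0.30]
  [  -0.15     0.00    -0.25     0.85]
Compute the cofactors C_ij = (−1)^(i+j)·(3×3 minor ij) of I−A; the adjugate is their transpose:
adj(I−A) = Cᵀ =
  [ 0.382625   0.198500   0.142375   0.050250]
  [ 0.311625   0.580500   0.363375   0.128250]
  [ 0.067500   0.090000   0.382500   0.135000]
  [ 0.087375   0.061500   0.137625   0.339750]
det(I−A) = Σ_j (I−A)_1j·C_1j = (0.90)(0.382625) + (-0.30)(0.311625) + (-0.05)(0.067500) + (0.00)(0.087375) = 0.2475
(I − A)⁻¹ = adj(I−A) / det(I−A) ≈
  [   1.5460     0.8020     0.5753     0.2030]
  [   1.2591     2.3455     1.4682     0.5182]
  [   0.2727     0.3636     1.5455     0.5455]
  [   0.3530     0.2485     0.5561     1.3727]
First solve x = (I − A)⁻¹ d = adj(I−A)·d / det(I−A); in particular x_2 = (0.311625·290 + 0.580500·120 + 0.363375·210 + 0.128250·70) / 0.2475 = 245.3175 / 0.2475 ≈ 991.1818.
Intermediate flow from 1 to 2: z_12 = a_12 · x_2 = 0.30 × 245.3175 / 0.2475 = 73.59525 / 0.2475 ≈ 297.35.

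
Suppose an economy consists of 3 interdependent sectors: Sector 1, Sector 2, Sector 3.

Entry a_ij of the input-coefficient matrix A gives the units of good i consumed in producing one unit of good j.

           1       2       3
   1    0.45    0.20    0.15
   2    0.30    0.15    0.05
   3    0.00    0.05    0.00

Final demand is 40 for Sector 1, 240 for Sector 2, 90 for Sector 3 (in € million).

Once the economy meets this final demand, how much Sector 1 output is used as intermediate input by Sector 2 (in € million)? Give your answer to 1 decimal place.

z_12 = 74.5

I − A =
  [   0.55    -0.20    -0.15]
  [  -0.30     0.85    -0.05]
  [   0.00    -0.05     1.00]
Cofactors of I−A, C_ij = (−1)^(i+j)·(minor ij) (rows/columns in the sector order above):
  C_11 = (0.85)(1.00) − (-0.05)(-0.05) = 0.8475
  C_12 = −[(-0.30)(1.00) − (-0.05)(0.00)] = 0.3000
  C_13 = (-0.30)(-0.05) − (0.85)(0.00) = 0.0150
  C_21 = −[(-0.20)(1.00) − (-0.15)(-0.05)] = 0.2075
  C_22 = (0.55)(1.00) − (-0.15)(0.00) = 0.5500
  C_23 = −[(0.55)(-0.05) − (-0.20)(0.00)] = 0.0275
  C_31 = (-0.20)(-0.05) − (-0.15)(0.85) = 0.1375
  C_32 = −[(0.55)(-0.05) − (-0.15)(-0.30)] = 0.0725
  C_33 = (0.55)(0.85) − (-0.20)(-0.30) = 0.4075
det(I−A) = Σ_j (I−A)_1j·C_1j = (0.55)(0.8475) + (-0.20)(0.3000) + (-0.15)(0.0150) = 0.403875
adj(I−A) = Cᵀ =
  [ 0.8475   0.2075   0.1375]
  [ 0.3000   0.5500   0.0725]
  [ 0.0150   0.0275   0.4075]
(I − A)⁻¹ = adj(I−A) / det(I−A) ≈
  [   2.0984     0.5138     0.3405]
  [   0.7428     1.3618     0.1795]
  [   0.0371     0.0681     1.0090]
First solve x = (I − A)⁻¹ d = adj(I−A)·d / det(I−A); in particular x_2 = (0.3000·40 + 0.5500·240 + 0.0725·90) / 0.403875 = 150.525 / 0.403875 ≈ 372.702.
Intermediate flow from 1 to 2: z_12 = a_12 · x_2 = 0.20 × 150.525 / 0.403875 = 30.105 / 0.403875 ≈ 74.5.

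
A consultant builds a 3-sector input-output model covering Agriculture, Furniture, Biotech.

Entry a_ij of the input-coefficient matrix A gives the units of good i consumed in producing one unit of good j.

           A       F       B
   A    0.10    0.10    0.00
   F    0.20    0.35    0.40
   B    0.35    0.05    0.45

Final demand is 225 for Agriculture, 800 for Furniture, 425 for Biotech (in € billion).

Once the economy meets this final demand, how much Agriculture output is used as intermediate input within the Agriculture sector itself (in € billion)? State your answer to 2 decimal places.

z_AA = 49.13

I − A =
  [   0.90    -0.10     0.00]
  [  -0.20     0.65    -0.40]
  [  -0.35    -0.05     0.55]
Cofactors of I−A, C_ij = (−1)^(i+j)·(minor ij) (rows/columns in the sector order above):
  C_11 = (0.65)(0.55) − (-0.40)(-0.05) = 0.3375
  C_12 = −[(-0.20)(0.55) − (-0.40)(-0.35)] = 0.2500
  C_13 = (-0.20)(-0.05) − (0.65)(-0.35) = 0.2375
  C_21 = −[(-0.10)(0.55) − (0.00)(-0.05)] = 0.0550
  C_22 = (0.90)(0.55) − (0.00)(-0.35) = 0.4950
  C_23 = −[(0.90)(-0.05) − (-0.10)(-0.35)] = 0.0800
  C_31 = (-0.10)(-0.40) − (0.00)(0.65) = 0.0400
  C_32 = −[(0.90)(-0.40) − (0.00)(-0.20)] = 0.3600
  C_33 = (0.90)(0.65) − (-0.10)(-0.20) = 0.5650
det(I−A) = Σ_j (I−A)_1j·C_1j = (0.90)(0.3375) + (-0.10)(0.2500) + (0.00)(0.2375) = 0.27875
adj(I−A) = Cᵀ =
  [ 0.3375   0.0550   0.0400]
  [ 0.2500   0.4950   0.3600]
  [ 0.2375   0.0800   0.5650]
(I − A)⁻¹ = adj(I−A) / det(I−A) ≈
  [   1.2108     0.1973     0.1435]
  [   0.8969     1.7758     1.2915]
  [   0.8520     0.2870     2.0269]
First solve x = (I − A)⁻¹ d = adj(I−A)·d / det(I−A); in particular x_A = (0.3375·225 + 0.0550·800 + 0.0400·425) / 0.27875 = 136.9375 / 0.27875 ≈ 491.2556.
Intermediate flow from A to A: z_AA = a_AA · x_A = 0.10 × 136.9375 / 0.27875 = 13.69375 / 0.27875 ≈ 49.13.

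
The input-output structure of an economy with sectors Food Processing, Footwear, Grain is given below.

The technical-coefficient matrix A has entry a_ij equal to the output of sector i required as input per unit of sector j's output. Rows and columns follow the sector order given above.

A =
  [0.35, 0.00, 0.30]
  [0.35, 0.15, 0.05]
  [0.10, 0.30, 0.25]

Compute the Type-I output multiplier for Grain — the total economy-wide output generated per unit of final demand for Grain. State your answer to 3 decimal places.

m_3 = 2.718

I − A =
  [   0.65     0.00    -0.30]
  [  -0.35     0.85    -0.05]
  [  -0.10    -0.30     0.75]
Cofactors of I−A, C_ij = (−1)^(i+j)·(minor ij) (rows/columns in the sector order above):
  C_11 = (0.85)(0.75) − (-0.05)(-0.30) = 0.6225
  C_12 = −[(-0.35)(0.75) − (-0.05)(-0.10)] = 0.2675
  C_13 = (-0.35)(-0.30) − (0.85)(-0.10) = 0.1900
  C_21 = −[(0.00)(0.75) − (-0.30)(-0.30)] = 0.0900
  C_22 = (0.65)(0.75) − (-0.30)(-0.10) = 0.4575
  C_23 = −[(0.65)(-0.30) − (0.00)(-0.10)] = 0.1950
  C_31 = (0.00)(-0.05) − (-0.30)(0.85) = 0.2550
  C_32 = −[(0.65)(-0.05) − (-0.30)(-0.35)] = 0.1375
  C_33 = (0.65)(0.85) − (0.00)(-0.35) = 0.5525
det(I−A) = Σ_j (I−A)_1j·C_1j = (0.65)(0.6225) + (0.00)(0.2675) + (-0.30)(0.1900) = 0.347625
adj(I−A) = Cᵀ =
  [ 0.6225   0.0900   0.2550]
  [ 0.2675   0.4575   0.1375]
  [ 0.1900   0.1950   0.5525]
(I − A)⁻¹ = adj(I−A) / det(I−A) ≈
  [   1.7907     0.2589     0.7335]
  [   0.7695     1.3161     0.3955]
  [   0.5466     0.5609     1.5894]
The output multiplier for sector j is the column-j sum of the Leontief inverse (I − A)⁻¹ = adj(I−A) / det(I−A).
Column 3 of adj(I−A): (0.2550, 0.1375, 0.5525); det(I−A) = 0.347625.
m_3 = (0.2550 + 0.1375 + 0.5525) / 0.347625 = 0.945 / 0.347625 ≈ 2.718.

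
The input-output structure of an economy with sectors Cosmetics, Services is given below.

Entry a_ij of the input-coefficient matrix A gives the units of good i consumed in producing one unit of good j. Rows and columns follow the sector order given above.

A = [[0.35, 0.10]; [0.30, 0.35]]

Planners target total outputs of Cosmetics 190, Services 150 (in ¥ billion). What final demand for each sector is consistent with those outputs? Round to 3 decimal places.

d_1 = 108.500, d_2 = 40.500

I − A =
  [   0.65    -0.10]
  [  -0.30     0.65]
d = (I − A) x:
  d_1 = (+0.65)·190 + (-0.10)·150 = 108.500
  d_2 = (-0.30)·190 + (+0.65)·150 = 40.500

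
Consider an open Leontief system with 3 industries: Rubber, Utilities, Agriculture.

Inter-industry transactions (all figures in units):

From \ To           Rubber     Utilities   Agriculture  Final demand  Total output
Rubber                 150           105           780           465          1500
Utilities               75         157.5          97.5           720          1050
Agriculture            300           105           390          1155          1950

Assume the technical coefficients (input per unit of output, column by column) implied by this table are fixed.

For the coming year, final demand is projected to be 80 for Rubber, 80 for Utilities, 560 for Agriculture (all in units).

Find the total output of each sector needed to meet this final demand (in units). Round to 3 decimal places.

x_R = 482.254, x_U = 172.019, x_A = 842.066

Technical coefficients a_ij = z_ij / X_j:
  a_RR = 150/1500 = 0.10, a_UR = 75/1500 = 0.05, a_AR = 300/1500 = 0.20
  a_RU = 105/1050 = 0.10, a_UU = 157.5/1050 = 0.15, a_AU = 105/1050 = 0.10
  a_RA = 780/1950 = 0.40, a_UA = 97.5/1950 = 0.05, a_AA = 390/1950 = 0.20
I − A =
  [   0.90    -0.10    -0.40]
  [  -0.05     0.85    -0.05]
  [  -0.20    -0.10     0.80]
Cofactors of I−A, C_ij = (−1)^(i+j)·(minor ij) (rows/columns in the sector order above):
  C_11 = (0.85)(0.80) − (-0.05)(-0.10) = 0.6750
  C_12 = −[(-0.05)(0.80) − (-0.05)(-0.20)] = 0.0500
  C_13 = (-0.05)(-0.10) − (0.85)(-0.20) = 0.1750
  C_21 = −[(-0.10)(0.80) − (-0.40)(-0.10)] = 0.1200
  C_22 = (0.90)(0.80) − (-0.40)(-0.20) = 0.6400
  C_23 = −[(0.90)(-0.10) − (-0.10)(-0.20)] = 0.1100
  C_31 = (-0.10)(-0.05) − (-0.40)(0.85) = 0.3450
  C_32 = −[(0.90)(-0.05) − (-0.40)(-0.05)] = 0.0650
  C_33 = (0.90)(0.85) − (-0.10)(-0.05) = 0.7600
det(I−A) = Σ_j (I−A)_1j·C_1j = (0.90)(0.6750) + (-0.10)(0.0500) + (-0.40)(0.1750) = 0.5325
adj(I−A) = Cᵀ =
  [ 0.6750   0.1200   0.3450]
  [ 0.0500   0.6400   0.0650]
  [ 0.1750   0.1100   0.7600]
(I − A)⁻¹ = adj(I−A) / det(I−A) ≈
  [   1.2676     0.2254     0.6479]
  [   0.0939     1.2019     0.1221]
  [   0.3286     0.2066     1.4272]
x = (I − A)⁻¹ d = adj(I−A)·d / det(I−A), with det(I−A) = 0.5325:
  x_R = (0.6750·80 + 0.1200·80 + 0.3450·560) / 0.5325 = 256.80 / 0.5325 ≈ 482.254
  x_U = (0.0500·80 + 0.6400·80 + 0.0650·560) / 0.5325 = 91.60 / 0.5325 ≈ 172.019
  x_A = (0.1750·80 + 0.1100·80 + 0.7600·560) / 0.5325 = 448.40 / 0.5325 ≈ 842.066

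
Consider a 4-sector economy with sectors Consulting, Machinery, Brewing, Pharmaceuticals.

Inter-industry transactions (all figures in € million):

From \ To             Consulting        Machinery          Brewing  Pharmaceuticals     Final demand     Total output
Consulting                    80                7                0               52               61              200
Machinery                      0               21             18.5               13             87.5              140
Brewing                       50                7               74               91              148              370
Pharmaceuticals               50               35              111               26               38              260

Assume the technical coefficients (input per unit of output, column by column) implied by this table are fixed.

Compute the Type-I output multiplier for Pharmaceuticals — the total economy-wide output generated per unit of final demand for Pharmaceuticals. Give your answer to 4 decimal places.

m_P = 3.1605

Technical coefficients a_ij = z_ij / X_j:
  a_CC = 80/200 = 0.40, a_MC = 0/200 = 0.00, a_BC = 50/200 = 0.25, a_PC = 50/200 = 0.25
  a_CM = 7/140 = 0.05, a_MM = 21/140 = 0.15, a_BM = 7/140 = 0.05, a_PM = 35/140 = 0.25
  a_CB = 0/370 = 0.00, a_MB = 18.5/370 = 0.05, a_BB = 74/370 = 0.20, a_PB = 111/370 = 0.30
  a_CP = 52/260 = 0.20, a_MP = 13/260 = 0.05, a_BP = 91/260 = 0.35, a_PP = 26/260 = 0.10
I − A =
  [   0.60    -0.05     0.00    -0.20]
  [   0.00     0.85    -0.05    -0.05]
  [  -0.25    -0.05     0.80    -0.35]
  [  -0.25    -0.25    -0.30     0.90]
Compute the cofactors C_ij = (−1)^(i+j)·(3×3 minor ij) of I−A; the adjugate is their transpose:
adj(I−A) = Cᵀ =
  [ 0.505375   0.073750   0.056500   0.138375]
  [ 0.029375   0.314000   0.033500   0.037000]
  [ 0.263125   0.105125   0.408375   0.223125]
  [ 0.236250   0.142750   0.161125   0.405875]
det(I−A) = Σ_j (I−A)_1j·C_1j = (0.60)(0.505375) + (-0.05)(0.029375) + (0.00)(0.263125) + (-0.20)(0.236250) = 0.25450625
(I − A)⁻¹ = adj(I−A) / det(I−A) ≈
  [   1.98571     0.28978     0.22200     0.54370]
  [   0.11542     1.23376     0.13163     0.14538]
  [   1.03386     0.41305     1.60458     0.87670]
  [   0.92827     0.56089     0.63309     1.59475]
The output multiplier for sector j is the column-j sum of the Leontief inverse (I − A)⁻¹ = adj(I−A) / det(I−A).
Column P of adj(I−A): (0.138375, 0.037000, 0.223125, 0.405875); det(I−A) = 0.25450625.
m_P = (0.138375 + 0.037000 + 0.223125 + 0.405875) / 0.25450625 = 0.804375 / 0.25450625 ≈ 3.1605.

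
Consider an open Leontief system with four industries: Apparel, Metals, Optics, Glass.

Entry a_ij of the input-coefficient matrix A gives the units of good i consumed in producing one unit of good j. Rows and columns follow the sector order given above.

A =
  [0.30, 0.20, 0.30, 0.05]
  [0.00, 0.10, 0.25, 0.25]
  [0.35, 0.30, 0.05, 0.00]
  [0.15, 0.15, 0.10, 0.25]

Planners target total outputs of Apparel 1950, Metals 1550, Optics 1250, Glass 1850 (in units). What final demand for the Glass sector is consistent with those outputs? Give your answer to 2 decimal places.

d_G = 737.50

I − A =
  [   0.70    -0.20    -0.30    -0.05]
  [   0.00     0.90    -0.25    -0.25]
  [  -0.35    -0.30     0.95     0.00]
  [  -0.15    -0.15    -0.10     0.75]
d = (I − A) x:
  d_A = (+0.70)·1950 + (-0.20)·1550 + (-0.30)·1250 + (-0.05)·1850 = 587.50
  d_M = (+0.00)·1950 + (+0.90)·1550 + (-0.25)·1250 + (-0.25)·1850 = 620.00
  d_O = (-0.35)·1950 + (-0.30)·1550 + (+0.95)·1250 + (+0.00)·1850 = 40.00
  d_G = (-0.15)·1950 + (-0.15)·1550 + (-0.10)·1250 + (+0.75)·1850 = 737.50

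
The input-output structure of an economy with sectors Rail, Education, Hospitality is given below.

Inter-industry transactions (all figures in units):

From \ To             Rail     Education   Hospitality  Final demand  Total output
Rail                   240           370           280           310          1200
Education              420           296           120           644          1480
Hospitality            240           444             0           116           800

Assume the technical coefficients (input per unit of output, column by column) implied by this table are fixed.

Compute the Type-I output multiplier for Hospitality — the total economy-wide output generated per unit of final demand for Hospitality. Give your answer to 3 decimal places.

m_3 = 2.673

Technical coefficients a_ij = z_ij / X_j:
  a_11 = 240/1200 = 0.20, a_21 = 420/1200 = 0.35, a_31 = 240/1200 = 0.20
  a_12 = 370/1480 = 0.25, a_22 = 296/1480 = 0.20, a_32 = 444/1480 = 0.30
  a_13 = 280/800 = 0.35, a_23 = 120/800 = 0.15, a_33 = 0/800 = 0.00
I − A =
  [   0.80    -0.25    -0.35]
  [  -0.35     0.80    -0.15]
  [  -0.20    -0.30     1.00]
Cofactors of I−A, C_ij = (−1)^(i+j)·(minor ij) (rows/columns in the sector order above):
  C_11 = (0.80)(1.00) − (-0.15)(-0.30) = 0.7550
  C_12 = −[(-0.35)(1.00) − (-0.15)(-0.20)] = 0.3800
  C_13 = (-0.35)(-0.30) − (0.80)(-0.20) = 0.2650
  C_21 = −[(-0.25)(1.00) − (-0.35)(-0.30)] = 0.3550
  C_22 = (0.80)(1.00) − (-0.35)(-0.20) = 0.7300
  C_23 = −[(0.80)(-0.30) − (-0.25)(-0.20)] = 0.2900
  C_31 = (-0.25)(-0.15) − (-0.35)(0.80) = 0.3175
  C_32 = −[(0.80)(-0.15) − (-0.35)(-0.35)] = 0.2425
  C_33 = (0.80)(0.80) − (-0.25)(-0.35) = 0.5525
det(I−A) = Σ_j (I−A)_1j·C_1j = (0.80)(0.7550) + (-0.25)(0.3800) + (-0.35)(0.2650) = 0.41625
adj(I−A) = Cᵀ =
  [ 0.7550   0.3550   0.3175]
  [ 0.3800   0.7300   0.2425]
  [ 0.2650   0.2900   0.5525]
(I − A)⁻¹ = adj(I−A) / det(I−A) ≈
  [   1.8138     0.8529     0.7628]
  [   0.9129     1.7538     0.5826]
  [   0.6366     0.6967     1.3273]
The output multiplier for sector j is the column-j sum of the Leontief inverse (I − A)⁻¹ = adj(I−A) / det(I−A).
Column 3 of adj(I−A): (0.3175, 0.2425, 0.5525); det(I−A) = 0.41625.
m_3 = (0.3175 + 0.2425 + 0.5525) / 0.41625 = 1.1125 / 0.41625 ≈ 2.673.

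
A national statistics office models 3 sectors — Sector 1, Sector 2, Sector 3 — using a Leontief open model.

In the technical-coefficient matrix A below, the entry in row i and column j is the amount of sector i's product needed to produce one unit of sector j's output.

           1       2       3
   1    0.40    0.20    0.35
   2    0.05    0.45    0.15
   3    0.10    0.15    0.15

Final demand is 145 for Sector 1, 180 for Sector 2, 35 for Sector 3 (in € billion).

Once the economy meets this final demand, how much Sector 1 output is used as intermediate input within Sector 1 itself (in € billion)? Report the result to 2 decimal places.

I − A =
  [   0.60    -0.20    -0.35]
  [  -0.05     0.55    -0.15]
  [  -0.10    -0.15     0.85]
Cofactors of I−A, C_ij = (−1)^(i+j)·(minor ij) (rows/columns in the sector order above):
  C_11 = (0.55)(0.85) − (-0.15)(-0.15) = 0.4450
  C_12 = −[(-0.05)(0.85) − (-0.15)(-0.10)] = 0.0575
  C_13 = (-0.05)(-0.15) − (0.55)(-0.10) = 0.0625
  C_21 = −[(-0.20)(0.85) − (-0.35)(-0.15)] = 0.2225
  C_22 = (0.60)(0.85) − (-0.35)(-0.10) = 0.4750
  C_23 = −[(0.60)(-0.15) − (-0.20)(-0.10)] = 0.1100
  C_31 = (-0.20)(-0.15) − (-0.35)(0.55) = 0.2225
  C_32 = −[(0.60)(-0.15) − (-0.35)(-0.05)] = 0.1075
  C_33 = (0.60)(0.55) − (-0.20)(-0.05) = 0.3200
det(I−A) = Σ_j (I−A)_1j·C_1j = (0.60)(0.4450) + (-0.20)(0.0575) + (-0.35)(0.0625) = 0.233625
adj(I−A) = Cᵀ =
  [ 0.4450   0.2225   0.2225]
  [ 0.0575   0.4750   0.1075]
  [ 0.0625   0.1100   0.3200]
(I − A)⁻¹ = adj(I−A) / det(I−A) ≈
  [   1.9048     0.9524     0.9524]
  [   0.2461     2.0332     0.4601]
  [   0.2675     0.4708     1.3697]
First solve x = (I − A)⁻¹ d = adj(I−A)·d / det(I−A); in particular x_1 = (0.4450·145 + 0.2225·180 + 0.2225·35) / 0.233625 = 112.3625 / 0.233625 ≈ 480.9524.
Intermediate flow from 1 to 1: z_11 = a_11 · x_1 = 0.40 × 112.3625 / 0.233625 = 44.945 / 0.233625 ≈ 192.38.

z_11 = 192.38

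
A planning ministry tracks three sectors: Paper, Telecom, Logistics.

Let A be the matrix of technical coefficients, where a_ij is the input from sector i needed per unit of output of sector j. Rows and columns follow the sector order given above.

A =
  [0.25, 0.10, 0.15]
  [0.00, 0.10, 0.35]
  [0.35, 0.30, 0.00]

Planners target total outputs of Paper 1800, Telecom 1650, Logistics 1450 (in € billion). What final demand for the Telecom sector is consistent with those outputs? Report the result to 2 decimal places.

I − A =
  [   0.75    -0.10    -0.15]
  [   0.00     0.90    -0.35]
  [  -0.35    -0.30     1.00]
d = (I − A) x:
  d_P = (+0.75)·1800 + (-0.10)·1650 + (-0.15)·1450 = 967.50
  d_T = (+0.00)·1800 + (+0.90)·1650 + (-0.35)·1450 = 977.50
  d_L = (-0.35)·1800 + (-0.30)·1650 + (+1.00)·1450 = 325.00

d_T = 977.50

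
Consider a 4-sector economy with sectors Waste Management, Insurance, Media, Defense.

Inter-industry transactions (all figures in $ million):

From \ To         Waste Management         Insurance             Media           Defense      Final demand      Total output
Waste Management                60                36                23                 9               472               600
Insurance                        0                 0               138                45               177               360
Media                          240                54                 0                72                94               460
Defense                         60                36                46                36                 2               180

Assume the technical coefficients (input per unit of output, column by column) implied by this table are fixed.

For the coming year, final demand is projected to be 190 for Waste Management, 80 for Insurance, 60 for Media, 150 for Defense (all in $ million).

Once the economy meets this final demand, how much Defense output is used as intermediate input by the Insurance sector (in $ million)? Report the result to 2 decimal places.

Technical coefficients a_ij = z_ij / X_j:
  a_11 = 60/600 = 0.10, a_21 = 0/600 = 0.00, a_31 = 240/600 = 0.40, a_41 = 60/600 = 0.10
  a_12 = 36/360 = 0.10, a_22 = 0/360 = 0.00, a_32 = 54/360 = 0.15, a_42 = 36/360 = 0.10
  a_13 = 23/460 = 0.05, a_23 = 138/460 = 0.30, a_33 = 0/460 = 0.00, a_43 = 46/460 = 0.10
  a_14 = 9/180 = 0.05, a_24 = 45/180 = 0.25, a_34 = 72/180 = 0.40, a_44 = 36/180 = 0.20
I − A =
  [   0.90    -0.10    -0.05    -0.05]
  [   0.00     1.00    -0.30    -0.25]
  [  -0.40    -0.15     1.00    -0.40]
  [  -0.10    -0.10    -0.10     0.80]
Compute the cofactors C_ij = (−1)^(i+j)·(3×3 minor ij) of I−A; the adjugate is their transpose:
adj(I−A) = Cᵀ =
  [ 0.683250   0.089750   0.071750   0.106625]
  [ 0.143000   0.659000   0.238250   0.334000]
  [ 0.353750   0.181250   0.690000   0.423750]
  [ 0.147500   0.116250   0.125000   0.827500]
det(I−A) = Σ_j (I−A)_1j·C_1j = (0.90)(0.683250) + (-0.10)(0.143000) + (-0.05)(0.353750) + (-0.05)(0.147500) = 0.5755625
(I − A)⁻¹ = adj(I−A) / det(I−A) ≈
  [   1.1871     0.1559     0.1247     0.1853]
  [   0.2485     1.1450     0.4139     0.5803]
  [   0.6146     0.3149     1.1988     0.7362]
  [   0.2563     0.2020     0.2172     1.4377]
First solve x = (I − A)⁻¹ d = adj(I−A)·d / det(I−A); in particular x_2 = (0.143000·190 + 0.659000·80 + 0.238250·60 + 0.334000·150) / 0.5755625 = 144.285 / 0.5755625 ≈ 250.6852.
Intermediate flow from 4 to 2: z_42 = a_42 · x_2 = 0.10 × 144.285 / 0.5755625 = 14.4285 / 0.5755625 ≈ 25.07.

z_42 = 25.07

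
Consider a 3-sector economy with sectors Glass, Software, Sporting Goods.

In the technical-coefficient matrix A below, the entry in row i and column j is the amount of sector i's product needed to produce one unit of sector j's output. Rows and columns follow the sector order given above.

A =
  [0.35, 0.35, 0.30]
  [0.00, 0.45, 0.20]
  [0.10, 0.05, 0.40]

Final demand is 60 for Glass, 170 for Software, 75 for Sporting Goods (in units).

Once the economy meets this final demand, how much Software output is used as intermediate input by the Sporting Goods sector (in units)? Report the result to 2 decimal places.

z_23 = 45.08

I − A =
  [   0.65    -0.35    -0.30]
  [   0.00     0.55    -0.20]
  [  -0.10    -0.05     0.60]
Cofactors of I−A, C_ij = (−1)^(i+j)·(minor ij) (rows/columns in the sector order above):
  C_11 = (0.55)(0.60) − (-0.20)(-0.05) = 0.3200
  C_12 = −[(0.00)(0.60) − (-0.20)(-0.10)] = 0.0200
  C_13 = (0.00)(-0.05) − (0.55)(-0.10) = 0.0550
  C_21 = −[(-0.35)(0.60) − (-0.30)(-0.05)] = 0.2250
  C_22 = (0.65)(0.60) − (-0.30)(-0.10) = 0.3600
  C_23 = −[(0.65)(-0.05) − (-0.35)(-0.10)] = 0.0675
  C_31 = (-0.35)(-0.20) − (-0.30)(0.55) = 0.2350
  C_32 = −[(0.65)(-0.20) − (-0.30)(0.00)] = 0.1300
  C_33 = (0.65)(0.55) − (-0.35)(0.00) = 0.3575
det(I−A) = Σ_j (I−A)_1j·C_1j = (0.65)(0.3200) + (-0.35)(0.0200) + (-0.30)(0.0550) = 0.1845
adj(I−A) = Cᵀ =
  [ 0.3200   0.2250   0.2350]
  [ 0.0200   0.3600   0.1300]
  [ 0.0550   0.0675   0.3575]
(I − A)⁻¹ = adj(I−A) / det(I−A) ≈
  [   1.7344     1.2195     1.2737]
  [   0.1084     1.9512     0.7046]
  [   0.2981     0.3659     1.9377]
First solve x = (I − A)⁻¹ d = adj(I−A)·d / det(I−A); in particular x_3 = (0.0550·60 + 0.0675·170 + 0.3575·75) / 0.1845 = 41.5875 / 0.1845 ≈ 225.4065.
Intermediate flow from 2 to 3: z_23 = a_23 · x_3 = 0.20 × 41.5875 / 0.1845 = 8.3175 / 0.1845 ≈ 45.08.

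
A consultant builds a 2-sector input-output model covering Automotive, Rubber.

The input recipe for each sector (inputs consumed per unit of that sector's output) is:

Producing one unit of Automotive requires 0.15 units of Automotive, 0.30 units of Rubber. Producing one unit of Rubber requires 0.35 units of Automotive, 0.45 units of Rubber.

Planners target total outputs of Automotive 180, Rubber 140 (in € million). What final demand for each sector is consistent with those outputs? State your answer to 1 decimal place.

d_1 = 104.0, d_2 = 23.0

I − A =
  [   0.85    -0.35]
  [  -0.30     0.55]
d = (I − A) x:
  d_1 = (+0.85)·180 + (-0.35)·140 = 104.0
  d_2 = (-0.30)·180 + (+0.55)·140 = 23.0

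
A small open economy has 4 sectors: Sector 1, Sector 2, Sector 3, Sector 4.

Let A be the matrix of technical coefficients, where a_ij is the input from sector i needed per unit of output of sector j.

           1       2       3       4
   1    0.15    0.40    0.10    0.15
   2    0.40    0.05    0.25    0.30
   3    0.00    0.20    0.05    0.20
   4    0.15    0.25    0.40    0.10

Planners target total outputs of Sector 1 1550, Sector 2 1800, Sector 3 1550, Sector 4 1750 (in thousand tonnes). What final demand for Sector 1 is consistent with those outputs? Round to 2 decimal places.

d_1 = 180.00

I − A =
  [   0.85    -0.40    -0.10    -0.15]
  [  -0.40     0.95    -0.25    -0.30]
  [   0.00    -0.20     0.95    -0.20]
  [  -0.15    -0.25    -0.40     0.90]
d = (I − A) x:
  d_1 = (+0.85)·1550 + (-0.40)·1800 + (-0.10)·1550 + (-0.15)·1750 = 180.00
  d_2 = (-0.40)·1550 + (+0.95)·1800 + (-0.25)·1550 + (-0.30)·1750 = 177.50
  d_3 = (+0.00)·1550 + (-0.20)·1800 + (+0.95)·1550 + (-0.20)·1750 = 762.50
  d_4 = (-0.15)·1550 + (-0.25)·1800 + (-0.40)·1550 + (+0.90)·1750 = 272.50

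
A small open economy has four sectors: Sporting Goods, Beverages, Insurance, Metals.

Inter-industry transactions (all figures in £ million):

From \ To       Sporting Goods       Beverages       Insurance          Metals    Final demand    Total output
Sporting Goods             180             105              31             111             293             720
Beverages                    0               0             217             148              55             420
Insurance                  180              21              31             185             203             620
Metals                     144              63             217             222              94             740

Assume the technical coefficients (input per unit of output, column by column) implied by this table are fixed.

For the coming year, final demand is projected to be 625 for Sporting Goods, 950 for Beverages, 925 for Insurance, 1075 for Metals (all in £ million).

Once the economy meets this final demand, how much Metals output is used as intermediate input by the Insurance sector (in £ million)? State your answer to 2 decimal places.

Technical coefficients a_ij = z_ij / X_j:
  a_SS = 180/720 = 0.25, a_BS = 0/720 = 0.00, a_IS = 180/720 = 0.25, a_MS = 144/720 = 0.20
  a_SB = 105/420 = 0.25, a_BB = 0/420 = 0.00, a_IB = 21/420 = 0.05, a_MB = 63/420 = 0.15
  a_SI = 31/620 = 0.05, a_BI = 217/620 = 0.35, a_II = 31/620 = 0.05, a_MI = 217/620 = 0.35
  a_SM = 111/740 = 0.15, a_BM = 148/740 = 0.20, a_IM = 185/740 = 0.25, a_MM = 222/740 = 0.30
I − A =
  [   0.75    -0.25    -0.05    -0.15]
  [   0.00     1.00    -0.35    -0.20]
  [  -0.25    -0.05     0.95    -0.25]
  [  -0.20    -0.15    -0.35     0.70]
Compute the cofactors C_ij = (−1)^(i+j)·(3×3 minor ij) of I−A; the adjugate is their transpose:
adj(I−A) = Cᵀ =
  [ 0.520125   0.172000   0.172625   0.222250]
  [ 0.134250   0.380250   0.227750   0.218750]
  [ 0.219500   0.114750   0.462500   0.245000]
  [ 0.287125   0.188000   0.329375   0.665000]
det(I−A) = Σ_j (I−A)_1j·C_1j = (0.75)(0.520125) + (-0.25)(0.134250) + (-0.05)(0.219500) + (-0.15)(0.287125) = 0.3024875
(I − A)⁻¹ = adj(I−A) / det(I−A) ≈
  [   1.7195     0.5686     0.5707     0.7347]
  [   0.4438     1.2571     0.7529     0.7232]
  [   0.7256     0.3794     1.5290     0.8100]
  [   0.9492     0.6215     1.0889     2.1984]
First solve x = (I − A)⁻¹ d = adj(I−A)·d / det(I−A); in particular x_I = (0.219500·625 + 0.114750·950 + 0.462500·925 + 0.245000·1075) / 0.3024875 = 937.3875 / 0.3024875 ≈ 3098.9297.
Intermediate flow from M to I: z_MI = a_MI · x_I = 0.35 × 937.3875 / 0.3024875 = 328.085625 / 0.3024875 ≈ 1084.63.

z_MI = 1084.63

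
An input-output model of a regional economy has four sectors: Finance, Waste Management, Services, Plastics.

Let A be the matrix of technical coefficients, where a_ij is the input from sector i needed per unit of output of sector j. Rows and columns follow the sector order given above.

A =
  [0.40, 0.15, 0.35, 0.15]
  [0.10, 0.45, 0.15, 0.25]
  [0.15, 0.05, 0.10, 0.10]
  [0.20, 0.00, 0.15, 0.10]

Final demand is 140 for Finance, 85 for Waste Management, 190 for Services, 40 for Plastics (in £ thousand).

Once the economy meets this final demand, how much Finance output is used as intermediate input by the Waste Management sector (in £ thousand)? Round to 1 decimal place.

I − A =
  [   0.60    -0.15    -0.35    -0.15]
  [  -0.10     0.55    -0.15    -0.25]
  [  -0.15    -0.05     0.90    -0.10]
  [  -0.20     0.00    -0.15     0.90]
Compute the cofactors C_ij = (−1)^(i+j)·(3×3 minor ij) of I−A; the adjugate is their transpose:
adj(I−A) = Cᵀ =
  [ 0.428625   0.136125   0.211500   0.132750]
  [ 0.153375   0.392375   0.150250   0.151250]
  [ 0.092250   0.048750   0.259500   0.057750]
  [ 0.110625   0.038375   0.090250   0.245000]
det(I−A) = Σ_j (I−A)_1j·C_1j = (0.60)(0.428625) + (-0.15)(0.153375) + (-0.35)(0.092250) + (-0.15)(0.110625) = 0.1852875
(I − A)⁻¹ = adj(I−A) / det(I−A) ≈
  [   2.3133     0.7347     1.1415     0.7165]
  [   0.8278     2.1177     0.8109     0.8163]
  [   0.4979     0.2631     1.4005     0.3117]
  [   0.5970     0.2071     0.4871     1.3223]
First solve x = (I − A)⁻¹ d = adj(I−A)·d / det(I−A); in particular x_W = (0.153375·140 + 0.392375·85 + 0.150250·190 + 0.151250·40) / 0.1852875 = 89.421875 / 0.1852875 ≈ 482.611.
Intermediate flow from F to W: z_FW = a_FW · x_W = 0.15 × 89.421875 / 0.1852875 = 13.41328125 / 0.1852875 ≈ 72.4.

z_FW = 72.4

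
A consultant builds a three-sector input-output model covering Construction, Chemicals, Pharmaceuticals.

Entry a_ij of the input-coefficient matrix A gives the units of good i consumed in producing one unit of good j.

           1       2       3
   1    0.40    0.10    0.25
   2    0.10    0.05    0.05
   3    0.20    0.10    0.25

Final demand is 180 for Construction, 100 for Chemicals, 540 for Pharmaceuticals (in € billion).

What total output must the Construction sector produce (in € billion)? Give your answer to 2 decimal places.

I − A =
  [   0.60    -0.10    -0.25]
  [  -0.10     0.95    -0.05]
  [  -0.20    -0.10     0.75]
Cofactors of I−A, C_ij = (−1)^(i+j)·(minor ij) (rows/columns in the sector order above):
  C_11 = (0.95)(0.75) − (-0.05)(-0.10) = 0.7075
  C_12 = −[(-0.10)(0.75) − (-0.05)(-0.20)] = 0.0850
  C_13 = (-0.10)(-0.10) − (0.95)(-0.20) = 0.2000
  C_21 = −[(-0.10)(0.75) − (-0.25)(-0.10)] = 0.1000
  C_22 = (0.60)(0.75) − (-0.25)(-0.20) = 0.4000
  C_23 = −[(0.60)(-0.10) − (-0.10)(-0.20)] = 0.0800
  C_31 = (-0.10)(-0.05) − (-0.25)(0.95) = 0.2425
  C_32 = −[(0.60)(-0.05) − (-0.25)(-0.10)] = 0.0550
  C_33 = (0.60)(0.95) − (-0.10)(-0.10) = 0.5600
det(I−A) = Σ_j (I−A)_1j·C_1j = (0.60)(0.7075) + (-0.10)(0.0850) + (-0.25)(0.2000) = 0.3660
adj(I−A) = Cᵀ =
  [ 0.7075   0.1000   0.2425]
  [ 0.0850   0.4000   0.0550]
  [ 0.2000   0.0800   0.5600]
(I − A)⁻¹ = adj(I−A) / det(I−A) ≈
  [   1.9331     0.2732     0.6626]
  [   0.2322     1.0929     0.1503]
  [   0.5464     0.2186     1.5301]
x = (I − A)⁻¹ d = adj(I−A)·d / det(I−A), with det(I−A) = 0.3660:
  x_1 = (0.7075·180 + 0.1000·100 + 0.2425·540) / 0.3660 = 268.30 / 0.3660 ≈ 733.06
  x_2 = (0.0850·180 + 0.4000·100 + 0.0550·540) / 0.3660 = 85.00 / 0.3660 ≈ 232.24
  x_3 = (0.2000·180 + 0.0800·100 + 0.5600·540) / 0.3660 = 346.40 / 0.3660 ≈ 946.45

x_1 = 733.06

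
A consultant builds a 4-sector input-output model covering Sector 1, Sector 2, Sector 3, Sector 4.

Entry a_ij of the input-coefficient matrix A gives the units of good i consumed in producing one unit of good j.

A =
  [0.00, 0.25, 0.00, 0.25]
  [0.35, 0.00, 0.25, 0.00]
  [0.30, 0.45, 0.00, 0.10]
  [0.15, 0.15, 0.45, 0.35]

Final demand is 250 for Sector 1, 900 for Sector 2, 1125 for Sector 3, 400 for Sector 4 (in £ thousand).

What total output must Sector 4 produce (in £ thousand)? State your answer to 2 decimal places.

I − A =
  [   1.00    -0.25     0.00    -0.25]
  [  -0.35     1.00    -0.25     0.00]
  [  -0.30    -0.45     1.00    -0.10]
  [  -0.15    -0.15    -0.45     0.65]
Compute the cofactors C_ij = (−1)^(i+j)·(3×3 minor ij) of I−A; the adjugate is their transpose:
adj(I−A) = Cᵀ =
  [ 0.528125   0.239375   0.162500   0.228125]
  [ 0.264250   0.533750   0.192500   0.131250]
  [ 0.317625   0.354375   0.542500   0.205625]
  [ 0.402750   0.423750   0.457500   0.781250]
det(I−A) = Σ_j (I−A)_1j·C_1j = (1.00)(0.528125) + (-0.25)(0.264250) + (0.00)(0.317625) + (-0.25)(0.402750) = 0.361375
(I − A)⁻¹ = adj(I−A) / det(I−A) ≈
  [   1.4614     0.6624     0.4497     0.6313]
  [   0.7312     1.4770     0.5327     0.3632]
  [   0.8789     0.9806     1.5012     0.5690]
  [   1.1145     1.1726     1.2660     2.1619]
x = (I − A)⁻¹ d = adj(I−A)·d / det(I−A), with det(I−A) = 0.361375:
  x_1 = (0.528125·250 + 0.239375·900 + 0.162500·1125 + 0.228125·400) / 0.361375 = 621.53125 / 0.361375 ≈ 1719.91
  x_2 = (0.264250·250 + 0.533750·900 + 0.192500·1125 + 0.131250·400) / 0.361375 = 815.50 / 0.361375 ≈ 2256.66
  x_3 = (0.317625·250 + 0.354375·900 + 0.542500·1125 + 0.205625·400) / 0.361375 = 1090.90625 / 0.361375 ≈ 3018.77
  x_4 = (0.402750·250 + 0.423750·900 + 0.457500·1125 + 0.781250·400) / 0.361375 = 1309.25 / 0.361375 ≈ 3622.97

x_4 = 3622.97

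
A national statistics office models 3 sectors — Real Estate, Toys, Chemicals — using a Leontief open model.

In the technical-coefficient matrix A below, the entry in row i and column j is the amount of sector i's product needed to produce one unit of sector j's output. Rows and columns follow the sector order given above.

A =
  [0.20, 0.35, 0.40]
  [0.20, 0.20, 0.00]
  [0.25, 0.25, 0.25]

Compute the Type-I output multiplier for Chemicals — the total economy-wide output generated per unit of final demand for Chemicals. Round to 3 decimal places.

I − A =
  [   0.80    -0.35    -0.40]
  [  -0.20     0.80     0.00]
  [  -0.25    -0.25     0.75]
Cofactors of I−A, C_ij = (−1)^(i+j)·(minor ij) (rows/columns in the sector order above):
  C_11 = (0.80)(0.75) − (0.00)(-0.25) = 0.6000
  C_12 = −[(-0.20)(0.75) − (0.00)(-0.25)] = 0.1500
  C_13 = (-0.20)(-0.25) − (0.80)(-0.25) = 0.2500
  C_21 = −[(-0.35)(0.75) − (-0.40)(-0.25)] = 0.3625
  C_22 = (0.80)(0.75) − (-0.40)(-0.25) = 0.5000
  C_23 = −[(0.80)(-0.25) − (-0.35)(-0.25)] = 0.2875
  C_31 = (-0.35)(0.00) − (-0.40)(0.80) = 0.3200
  C_32 = −[(0.80)(0.00) − (-0.40)(-0.20)] = 0.0800
  C_33 = (0.80)(0.80) − (-0.35)(-0.20) = 0.5700
det(I−A) = Σ_j (I−A)_1j·C_1j = (0.80)(0.6000) + (-0.35)(0.1500) + (-0.40)(0.2500) = 0.3275
adj(I−A) = Cᵀ =
  [ 0.6000   0.3625   0.3200]
  [ 0.1500   0.5000   0.0800]
  [ 0.2500   0.2875   0.5700]
(I − A)⁻¹ = adj(I−A) / det(I−A) ≈
  [   1.8321     1.1069     0.9771]
  [   0.4580     1.5267     0.2443]
  [   0.7634     0.8779     1.7405]
The output multiplier for sector j is the column-j sum of the Leontief inverse (I − A)⁻¹ = adj(I−A) / det(I−A).
Column C of adj(I−A): (0.3200, 0.0800, 0.5700); det(I−A) = 0.3275.
m_C = (0.3200 + 0.0800 + 0.5700) / 0.3275 = 0.97 / 0.3275 ≈ 2.962.

m_C = 2.962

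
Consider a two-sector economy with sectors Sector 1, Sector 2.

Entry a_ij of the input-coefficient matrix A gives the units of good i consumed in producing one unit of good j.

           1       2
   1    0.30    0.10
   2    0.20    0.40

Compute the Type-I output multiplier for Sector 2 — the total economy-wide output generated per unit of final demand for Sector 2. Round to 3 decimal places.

m_2 = 2.000

I − A =
  [   0.70    -0.10]
  [  -0.20     0.60]
det(I−A) = (0.70)(0.60) − (-0.10)(-0.20) = 0.4000
adj(I−A) = [[0.60, 0.10], [0.20, 0.70]]
(I − A)⁻¹ = adj(I−A) / det(I−A) ≈
  [   1.5000     0.2500]
  [   0.5000     1.7500]
The output multiplier for sector j is the column-j sum of the Leontief inverse (I − A)⁻¹ = adj(I−A) / det(I−A).
Column 2 of adj(I−A): (0.10, 0.70); det(I−A) = 0.4000.
m_2 = (0.10 + 0.70) / 0.4000 = 0.80 / 0.4000 = 2.000.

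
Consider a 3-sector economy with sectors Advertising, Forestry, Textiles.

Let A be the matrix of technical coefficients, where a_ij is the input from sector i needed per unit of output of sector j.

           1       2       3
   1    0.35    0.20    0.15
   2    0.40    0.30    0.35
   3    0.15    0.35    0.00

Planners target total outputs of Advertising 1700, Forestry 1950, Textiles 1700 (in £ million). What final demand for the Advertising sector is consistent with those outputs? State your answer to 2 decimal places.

I − A =
  [   0.65    -0.20    -0.15]
  [  -0.40     0.70    -0.35]
  [  -0.15    -0.35     1.00]
d = (I − A) x:
  d_1 = (+0.65)·1700 + (-0.20)·1950 + (-0.15)·1700 = 460.00
  d_2 = (-0.40)·1700 + (+0.70)·1950 + (-0.35)·1700 = 90.00
  d_3 = (-0.15)·1700 + (-0.35)·1950 + (+1.00)·1700 = 762.50

d_1 = 460.00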